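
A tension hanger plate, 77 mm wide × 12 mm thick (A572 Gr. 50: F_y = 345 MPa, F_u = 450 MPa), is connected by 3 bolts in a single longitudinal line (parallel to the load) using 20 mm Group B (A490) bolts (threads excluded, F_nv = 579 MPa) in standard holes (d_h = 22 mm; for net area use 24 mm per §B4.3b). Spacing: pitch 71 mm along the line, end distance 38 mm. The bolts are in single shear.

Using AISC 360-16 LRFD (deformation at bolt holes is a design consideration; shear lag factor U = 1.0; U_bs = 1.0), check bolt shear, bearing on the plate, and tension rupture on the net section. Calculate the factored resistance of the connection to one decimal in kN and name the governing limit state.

214.7 kN (net-section rupture governs)

Bolt shear: A_b = π(20)²/4 = 314.16 mm². φR_n = 0.75 × 579 × 314.16 × 3 × 1 = 409.3 kN.
Bearing (12 mm plate, F_u = 450 MPa): end bolts L_c = 38 − 22/2 = 27, R_n = min(1.2×27×12×450, 2.4×20×12×450) = 174.96 kN/bolt; interior L_c = 71 − 22 = 49, R_n = 259.2 kN/bolt. φR_n = 0.75 × (1×174.96 + 2×259.2) = 520.0 kN.
Tension rupture (net): A_n = (77 − 1×24)×12 = 636 mm² (U = 1.0, A_e = A_n). φR_n = 0.75 × 450 × 636 = 214.7 kN.
Governing: min(409.3, 520.0, 214.7) = 214.7 kN → net-section rupture.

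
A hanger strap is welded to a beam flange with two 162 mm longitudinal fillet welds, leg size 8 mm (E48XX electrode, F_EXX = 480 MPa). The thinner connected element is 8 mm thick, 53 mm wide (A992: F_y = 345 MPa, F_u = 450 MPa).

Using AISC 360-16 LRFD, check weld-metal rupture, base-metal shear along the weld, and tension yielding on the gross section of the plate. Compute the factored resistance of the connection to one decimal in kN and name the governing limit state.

Weld metal: throat = 0.707×8 = 5.656 mm, L = 2×162 = 324 mm. φR_n = 0.75 × 0.6 × 480 × 5.656 × 324 = 395.8 kN.
Base metal shear (8 mm plate): yield φR_n = 1.0×0.6×345×8×324 = 536.5 kN; rupture φR_n = 0.75×0.6×450×8×324 = 524.9 kN; take 524.9 kN (rupture).
Tension yield (gross): A_g = 53×8 = 424 mm². φR_n = 0.90 × 345 × 424 = 131.7 kN.
Governing: min(395.8, 524.9, 131.7) = 131.7 kN → gross-section yield.

131.7 kN (gross-section yield governs)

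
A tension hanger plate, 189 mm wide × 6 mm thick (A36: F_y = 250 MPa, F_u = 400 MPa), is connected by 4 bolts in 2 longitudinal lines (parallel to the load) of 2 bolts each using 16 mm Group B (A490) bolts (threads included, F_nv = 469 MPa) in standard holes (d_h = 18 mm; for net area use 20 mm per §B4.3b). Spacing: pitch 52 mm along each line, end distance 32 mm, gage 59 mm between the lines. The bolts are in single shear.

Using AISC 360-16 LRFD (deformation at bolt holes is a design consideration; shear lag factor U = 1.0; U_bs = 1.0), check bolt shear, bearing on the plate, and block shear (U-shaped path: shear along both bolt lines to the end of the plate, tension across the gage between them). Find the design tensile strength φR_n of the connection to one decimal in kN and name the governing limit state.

Bolt shear: A_b = π(16)²/4 = 201.06 mm². φR_n = 0.75 × 469 × 201.06 × 4 × 1 = 282.9 kN.
Bearing (6 mm plate, F_u = 400 MPa): end bolts L_c = 32 − 18/2 = 23, R_n = min(1.2×23×6×400, 2.4×16×6×400) = 66.24 kN/bolt; interior L_c = 52 − 18 = 34, R_n = 92.16 kN/bolt. φR_n = 0.75 × (2×66.24 + 2×92.16) = 237.6 kN.
Block shear: shear path 2×[32+1×52] = 2×84 mm, A_gv = 1008, A_nv = 2×(84 − 1.5×20)×6 = 648 mm²; tension across gage: (59 − 1×20)×6 = 234 mm². R_n = min(0.6×400×648, 0.6×250×1008) + 1.0×400×234 = min(155.52, 151.2) + 93.6 = 244.8 kN. φR_n = 0.75 × 244.8 = 183.6 kN.
Governing: min(282.9, 237.6, 183.6) = 183.6 kN → block shear.

183.6 kN (block shear governs)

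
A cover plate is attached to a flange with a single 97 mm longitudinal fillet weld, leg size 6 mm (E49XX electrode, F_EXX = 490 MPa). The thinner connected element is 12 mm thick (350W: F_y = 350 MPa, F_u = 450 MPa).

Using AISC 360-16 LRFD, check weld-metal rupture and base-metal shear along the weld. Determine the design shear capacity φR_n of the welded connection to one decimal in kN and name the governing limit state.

Weld metal: throat = 0.707×6 = 4.242 mm, L = 97 mm. φR_n = 0.75 × 0.6 × 490 × 4.242 × 97 = 90.7 kN.
Base metal shear (12 mm plate): yield φR_n = 1.0×0.6×350×12×97 = 244.4 kN; rupture φR_n = 0.75×0.6×450×12×97 = 235.7 kN; take 235.7 kN (rupture).
Governing: min(90.7, 235.7) = 90.7 kN → weld metal.

90.7 kN (weld metal governs)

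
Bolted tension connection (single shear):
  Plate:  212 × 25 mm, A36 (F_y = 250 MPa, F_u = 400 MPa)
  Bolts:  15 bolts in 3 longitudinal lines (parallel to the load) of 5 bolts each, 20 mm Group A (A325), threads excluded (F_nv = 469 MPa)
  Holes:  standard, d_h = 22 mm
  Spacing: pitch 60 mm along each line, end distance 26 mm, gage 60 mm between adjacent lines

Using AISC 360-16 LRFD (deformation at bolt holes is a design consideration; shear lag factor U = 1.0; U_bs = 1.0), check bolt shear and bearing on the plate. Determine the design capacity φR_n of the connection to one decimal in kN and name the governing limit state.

Bolt shear: A_b = π(20)²/4 = 314.16 mm². φR_n = 0.75 × 469 × 314.16 × 15 × 1 = 1657.6 kN.
Bearing (25 mm plate, F_u = 400 MPa): end bolts L_c = 26 − 22/2 = 15, R_n = min(1.2×15×25×400, 2.4×20×25×400) = 180 kN/bolt; interior L_c = 60 − 22 = 38, R_n = 456 kN/bolt. φR_n = 0.75 × (3×180 + 12×456) = 4509.0 kN.
Governing: min(1657.6, 4509.0) = 1657.6 kN → bolt shear.

1657.6 kN (bolt shear governs)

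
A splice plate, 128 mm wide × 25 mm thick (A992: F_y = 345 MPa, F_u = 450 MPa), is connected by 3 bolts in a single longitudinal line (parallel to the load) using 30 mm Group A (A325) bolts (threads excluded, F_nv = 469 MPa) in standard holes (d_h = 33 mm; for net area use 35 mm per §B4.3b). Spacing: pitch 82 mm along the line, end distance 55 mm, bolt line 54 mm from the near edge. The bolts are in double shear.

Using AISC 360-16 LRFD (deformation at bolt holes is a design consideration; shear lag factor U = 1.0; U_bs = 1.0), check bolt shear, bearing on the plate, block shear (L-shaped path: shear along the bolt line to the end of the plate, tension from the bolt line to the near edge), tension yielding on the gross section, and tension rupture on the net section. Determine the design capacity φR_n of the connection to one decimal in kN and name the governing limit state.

Bolt shear: A_b = π(30)²/4 = 706.86 mm². φR_n = 0.75 × 469 × 706.86 × 3 × 2 = 1491.8 kN.
Bearing (25 mm plate, F_u = 450 MPa): end bolts L_c = 55 − 33/2 = 38.5, R_n = min(1.2×38.5×25×450, 2.4×30×25×450) = 519.75 kN/bolt; interior L_c = 82 − 33 = 49, R_n = 661.5 kN/bolt. φR_n = 0.75 × (1×519.75 + 2×661.5) = 1382.1 kN.
Block shear: shear path 1×[55+2×82] = 1×219 mm, A_gv = 5475, A_nv = 1×(219 − 2.5×35)×25 = 3287.5 mm²; tension to near edge: (54 − 0.5×35)×25 = 912.5 mm². R_n = min(0.6×450×3287.5, 0.6×345×5475) + 1.0×450×912.5 = min(887.63, 1133.3) + 410.63 = 1298.3 kN. φR_n = 0.75 × 1298.3 = 973.7 kN.
Tension yield (gross): A_g = 128×25 = 3200 mm². φR_n = 0.90 × 345 × 3200 = 993.6 kN.
Tension rupture (net): A_n = (128 − 1×35)×25 = 2325 mm² (U = 1.0, A_e = A_n). φR_n = 0.75 × 450 × 2325 = 784.7 kN.
Governing: min(1491.8, 1382.1, 973.7, 993.6, 784.7) = 784.7 kN → net-section rupture.

784.7 kN (net-section rupture governs)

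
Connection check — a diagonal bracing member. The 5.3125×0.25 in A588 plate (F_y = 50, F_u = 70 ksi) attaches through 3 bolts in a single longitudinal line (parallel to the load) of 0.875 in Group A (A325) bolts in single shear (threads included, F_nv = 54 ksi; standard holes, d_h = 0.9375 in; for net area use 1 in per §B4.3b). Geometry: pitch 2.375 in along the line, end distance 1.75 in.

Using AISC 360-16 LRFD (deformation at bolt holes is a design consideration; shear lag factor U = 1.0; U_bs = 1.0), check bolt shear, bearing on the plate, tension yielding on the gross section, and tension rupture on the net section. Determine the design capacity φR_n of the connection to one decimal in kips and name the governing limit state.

56.6 kips (net-section rupture governs)

Bolt shear: A_b = π(0.875)²/4 = 0.60132 in². φR_n = 0.75 × 54 × 0.60132 × 3 × 1 = 73.1 kips.
Bearing (0.25 in plate, F_u = 70 ksi): end bolts L_c = 1.75 − 0.9375/2 = 1.28125, R_n = min(1.2×1.28125×0.25×70, 2.4×0.875×0.25×70) = 26.906 kips/bolt; interior L_c = 2.375 − 0.9375 = 1.4375, R_n = 30.188 kips/bolt. φR_n = 0.75 × (1×26.906 + 2×30.188) = 65.5 kips.
Tension yield (gross): A_g = 5.3125×0.25 = 1.3281 in². φR_n = 0.90 × 50 × 1.3281 = 59.8 kips.
Tension rupture (net): A_n = (5.3125 − 1×1)×0.25 = 1.0781 in² (U = 1.0, A_e = A_n). φR_n = 0.75 × 70 × 1.0781 = 56.6 kips.
Governing: min(73.1, 65.5, 59.8, 56.6) = 56.6 kips → net-section rupture.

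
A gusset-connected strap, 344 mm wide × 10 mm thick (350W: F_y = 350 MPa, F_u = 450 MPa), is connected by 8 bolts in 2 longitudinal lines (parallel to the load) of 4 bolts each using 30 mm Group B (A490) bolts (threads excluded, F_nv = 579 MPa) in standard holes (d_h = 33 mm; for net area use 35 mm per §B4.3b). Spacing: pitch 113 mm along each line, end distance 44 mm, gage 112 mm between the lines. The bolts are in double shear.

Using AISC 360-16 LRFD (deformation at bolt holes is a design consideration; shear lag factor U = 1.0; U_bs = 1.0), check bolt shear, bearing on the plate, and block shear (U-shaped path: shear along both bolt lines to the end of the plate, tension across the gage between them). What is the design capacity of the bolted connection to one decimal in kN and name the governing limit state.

Bolt shear: A_b = π(30)²/4 = 706.86 mm². φR_n = 0.75 × 579 × 706.86 × 8 × 2 = 4911.3 kN.
Bearing (10 mm plate, F_u = 450 MPa): end bolts L_c = 44 − 33/2 = 27.5, R_n = min(1.2×27.5×10×450, 2.4×30×10×450) = 148.5 kN/bolt; interior L_c = 113 − 33 = 80, R_n = 324 kN/bolt. φR_n = 0.75 × (2×148.5 + 6×324) = 1680.8 kN.
Block shear: shear path 2×[44+3×113] = 2×383 mm, A_gv = 7660, A_nv = 2×(383 − 3.5×35)×10 = 5210 mm²; tension across gage: (112 − 1×35)×10 = 770 mm². R_n = min(0.6×450×5210, 0.6×350×7660) + 1.0×450×770 = min(1406.7, 1608.6) + 346.5 = 1753.2 kN. φR_n = 0.75 × 1753.2 = 1314.9 kN.
Governing: min(4911.3, 1680.8, 1314.9) = 1314.9 kN → block shear.

1314.9 kN (block shear governs)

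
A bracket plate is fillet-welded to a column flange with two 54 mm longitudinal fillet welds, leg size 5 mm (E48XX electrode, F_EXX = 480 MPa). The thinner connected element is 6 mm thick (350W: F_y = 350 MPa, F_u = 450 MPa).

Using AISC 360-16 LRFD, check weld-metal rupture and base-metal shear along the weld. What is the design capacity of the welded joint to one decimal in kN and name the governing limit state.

82.5 kN (weld metal governs)

Weld metal: throat = 0.707×5 = 3.535 mm, L = 2×54 = 108 mm. φR_n = 0.75 × 0.6 × 480 × 3.535 × 108 = 82.5 kN.
Base metal shear (6 mm plate): yield φR_n = 1.0×0.6×350×6×108 = 136.1 kN; rupture φR_n = 0.75×0.6×450×6×108 = 131.2 kN; take 131.2 kN (rupture).
Governing: min(82.5, 131.2) = 82.5 kN → weld metal.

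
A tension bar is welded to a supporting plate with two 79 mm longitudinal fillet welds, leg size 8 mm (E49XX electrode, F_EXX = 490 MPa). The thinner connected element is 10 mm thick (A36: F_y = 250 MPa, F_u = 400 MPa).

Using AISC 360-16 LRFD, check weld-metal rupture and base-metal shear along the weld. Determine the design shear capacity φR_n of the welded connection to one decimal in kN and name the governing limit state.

197.0 kN (weld metal governs)

Weld metal: throat = 0.707×8 = 5.656 mm, L = 2×79 = 158 mm. φR_n = 0.75 × 0.6 × 490 × 5.656 × 158 = 197.0 kN.
Base metal shear (10 mm plate): yield φR_n = 1.0×0.6×250×10×158 = 237.0 kN; rupture φR_n = 0.75×0.6×400×10×158 = 284.4 kN; take 237.0 kN (yield).
Governing: min(197.0, 237.0) = 197.0 kN → weld metal.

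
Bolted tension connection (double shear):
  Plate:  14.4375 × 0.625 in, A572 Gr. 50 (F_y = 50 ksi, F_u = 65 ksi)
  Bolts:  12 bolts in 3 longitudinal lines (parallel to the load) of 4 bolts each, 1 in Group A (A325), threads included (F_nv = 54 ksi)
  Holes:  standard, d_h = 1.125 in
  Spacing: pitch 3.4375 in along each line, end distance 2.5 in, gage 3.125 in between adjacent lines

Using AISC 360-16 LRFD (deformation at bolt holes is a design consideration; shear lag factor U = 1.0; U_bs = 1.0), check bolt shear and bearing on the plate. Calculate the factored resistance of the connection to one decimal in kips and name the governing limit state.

763.4 kips (bolt shear governs)

Bolt shear: A_b = π(1)²/4 = 0.7854 in². φR_n = 0.75 × 54 × 0.7854 × 12 × 2 = 763.4 kips.
Bearing (0.625 in plate, F_u = 65 ksi): end bolts L_c = 2.5 − 1.125/2 = 1.9375, R_n = min(1.2×1.9375×0.625×65, 2.4×1×0.625×65) = 94.453 kips/bolt; interior L_c = 3.4375 − 1.125 = 2.3125, R_n = 97.5 kips/bolt. φR_n = 0.75 × (3×94.453 + 9×97.5) = 870.6 kips.
Governing: min(763.4, 870.6) = 763.4 kips → bolt shear.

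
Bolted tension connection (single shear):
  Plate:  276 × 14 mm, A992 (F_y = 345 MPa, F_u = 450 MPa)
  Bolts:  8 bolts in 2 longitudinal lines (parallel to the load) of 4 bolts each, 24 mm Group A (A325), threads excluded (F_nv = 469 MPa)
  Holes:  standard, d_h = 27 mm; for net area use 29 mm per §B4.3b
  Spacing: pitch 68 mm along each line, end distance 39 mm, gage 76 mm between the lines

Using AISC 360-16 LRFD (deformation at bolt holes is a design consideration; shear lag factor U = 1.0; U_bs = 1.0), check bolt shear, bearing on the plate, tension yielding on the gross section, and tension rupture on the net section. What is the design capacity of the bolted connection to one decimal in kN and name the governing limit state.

1030.1 kN (net-section rupture governs)

Bolt shear: A_b = π(24)²/4 = 452.39 mm². φR_n = 0.75 × 469 × 452.39 × 8 × 1 = 1273.0 kN.
Bearing (14 mm plate, F_u = 450 MPa): end bolts L_c = 39 − 27/2 = 25.5, R_n = min(1.2×25.5×14×450, 2.4×24×14×450) = 192.78 kN/bolt; interior L_c = 68 − 27 = 41, R_n = 309.96 kN/bolt. φR_n = 0.75 × (2×192.78 + 6×309.96) = 1684.0 kN.
Tension yield (gross): A_g = 276×14 = 3864 mm². φR_n = 0.90 × 345 × 3864 = 1199.8 kN.
Tension rupture (net): A_n = (276 − 2×29)×14 = 3052 mm² (U = 1.0, A_e = A_n). φR_n = 0.75 × 450 × 3052 = 1030.1 kN.
Governing: min(1273.0, 1684.0, 1199.8, 1030.1) = 1030.1 kN → net-section rupture.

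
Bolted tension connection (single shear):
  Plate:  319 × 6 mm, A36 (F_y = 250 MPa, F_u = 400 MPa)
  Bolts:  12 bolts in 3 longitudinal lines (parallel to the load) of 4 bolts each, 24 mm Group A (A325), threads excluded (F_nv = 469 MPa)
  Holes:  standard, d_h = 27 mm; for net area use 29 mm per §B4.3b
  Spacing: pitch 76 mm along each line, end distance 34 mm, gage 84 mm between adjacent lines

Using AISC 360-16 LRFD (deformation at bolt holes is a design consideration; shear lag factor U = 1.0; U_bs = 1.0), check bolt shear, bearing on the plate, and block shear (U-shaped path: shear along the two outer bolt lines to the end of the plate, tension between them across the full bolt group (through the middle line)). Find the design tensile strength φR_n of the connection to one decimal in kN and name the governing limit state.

Bolt shear: A_b = π(24)²/4 = 452.39 mm². φR_n = 0.75 × 469 × 452.39 × 12 × 1 = 1909.5 kN.
Bearing (6 mm plate, F_u = 400 MPa): end bolts L_c = 34 − 27/2 = 20.5, R_n = min(1.2×20.5×6×400, 2.4×24×6×400) = 59.04 kN/bolt; interior L_c = 76 − 27 = 49, R_n = 138.24 kN/bolt. φR_n = 0.75 × (3×59.04 + 9×138.24) = 1066.0 kN.
Block shear: shear path 2×[34+3×76] = 2×262 mm, A_gv = 3144, A_nv = 2×(262 − 3.5×29)×6 = 1926 mm²; tension across gage: (168 − 2×29)×6 = 660 mm². R_n = min(0.6×400×1926, 0.6×250×3144) + 1.0×400×660 = min(462.24, 471.6) + 264 = 726.24 kN. φR_n = 0.75 × 726.24 = 544.7 kN.
Governing: min(1909.5, 1066.0, 544.7) = 544.7 kN → block shear.

544.7 kN (block shear governs)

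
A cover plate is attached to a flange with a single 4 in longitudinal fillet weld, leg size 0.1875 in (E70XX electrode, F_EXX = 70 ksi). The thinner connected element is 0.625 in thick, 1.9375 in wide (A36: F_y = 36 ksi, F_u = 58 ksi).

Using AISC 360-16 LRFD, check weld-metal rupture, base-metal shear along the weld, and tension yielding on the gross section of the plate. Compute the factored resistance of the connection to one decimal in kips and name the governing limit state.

16.7 kips (weld metal governs)

Weld metal: throat = 0.707×0.1875 = 0.13256 in, L = 4 in. φR_n = 0.75 × 0.6 × 70 × 0.13256 × 4 = 16.7 kips.
Base metal shear (0.625 in plate): yield φR_n = 1.0×0.6×36×0.625×4 = 54.0 kips; rupture φR_n = 0.75×0.6×58×0.625×4 = 65.3 kips; take 54.0 kips (yield).
Tension yield (gross): A_g = 1.9375×0.625 = 1.2109 in². φR_n = 0.90 × 36 × 1.2109 = 39.2 kips.
Governing: min(16.7, 54.0, 39.2) = 16.7 kips → weld metal.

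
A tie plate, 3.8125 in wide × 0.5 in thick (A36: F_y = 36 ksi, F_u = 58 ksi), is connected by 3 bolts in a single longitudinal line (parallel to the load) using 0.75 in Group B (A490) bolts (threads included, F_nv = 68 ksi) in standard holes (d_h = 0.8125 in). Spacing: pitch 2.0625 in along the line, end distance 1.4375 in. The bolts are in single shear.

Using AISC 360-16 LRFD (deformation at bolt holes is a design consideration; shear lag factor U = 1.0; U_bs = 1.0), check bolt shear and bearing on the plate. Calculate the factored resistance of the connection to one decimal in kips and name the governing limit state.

67.6 kips (bolt shear governs)

Bolt shear: A_b = π(0.75)²/4 = 0.44179 in². φR_n = 0.75 × 68 × 0.44179 × 3 × 1 = 67.6 kips.
Bearing (0.5 in plate, F_u = 58 ksi): end bolts L_c = 1.4375 − 0.8125/2 = 1.03125, R_n = min(1.2×1.03125×0.5×58, 2.4×0.75×0.5×58) = 35.888 kips/bolt; interior L_c = 2.0625 − 0.8125 = 1.25, R_n = 43.5 kips/bolt. φR_n = 0.75 × (1×35.888 + 2×43.5) = 92.2 kips.
Governing: min(67.6, 92.2) = 67.6 kips → bolt shear.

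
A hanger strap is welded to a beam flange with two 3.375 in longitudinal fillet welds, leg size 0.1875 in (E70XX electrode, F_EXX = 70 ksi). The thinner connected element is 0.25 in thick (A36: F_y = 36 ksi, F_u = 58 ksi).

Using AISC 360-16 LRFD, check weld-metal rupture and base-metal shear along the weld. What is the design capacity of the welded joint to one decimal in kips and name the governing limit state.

28.2 kips (weld metal governs)

Weld metal: throat = 0.707×0.1875 = 0.13256 in, L = 2×3.375 = 6.75 in. φR_n = 0.75 × 0.6 × 70 × 0.13256 × 6.75 = 28.2 kips.
Base metal shear (0.25 in plate): yield φR_n = 1.0×0.6×36×0.25×6.75 = 36.5 kips; rupture φR_n = 0.75×0.6×58×0.25×6.75 = 44.0 kips; take 36.5 kips (yield).
Governing: min(28.2, 36.5) = 28.2 kips → weld metal.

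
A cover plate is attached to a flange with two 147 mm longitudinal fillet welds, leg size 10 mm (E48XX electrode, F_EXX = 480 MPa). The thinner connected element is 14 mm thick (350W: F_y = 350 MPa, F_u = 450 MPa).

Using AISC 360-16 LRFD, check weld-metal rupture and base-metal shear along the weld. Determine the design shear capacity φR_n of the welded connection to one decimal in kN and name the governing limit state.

449.0 kN (weld metal governs)

Weld metal: throat = 0.707×10 = 7.07 mm, L = 2×147 = 294 mm. φR_n = 0.75 × 0.6 × 480 × 7.07 × 294 = 449.0 kN.
Base metal shear (14 mm plate): yield φR_n = 1.0×0.6×350×14×294 = 864.4 kN; rupture φR_n = 0.75×0.6×450×14×294 = 833.5 kN; take 833.5 kN (rupture).
Governing: min(449.0, 833.5) = 449.0 kN → weld metal.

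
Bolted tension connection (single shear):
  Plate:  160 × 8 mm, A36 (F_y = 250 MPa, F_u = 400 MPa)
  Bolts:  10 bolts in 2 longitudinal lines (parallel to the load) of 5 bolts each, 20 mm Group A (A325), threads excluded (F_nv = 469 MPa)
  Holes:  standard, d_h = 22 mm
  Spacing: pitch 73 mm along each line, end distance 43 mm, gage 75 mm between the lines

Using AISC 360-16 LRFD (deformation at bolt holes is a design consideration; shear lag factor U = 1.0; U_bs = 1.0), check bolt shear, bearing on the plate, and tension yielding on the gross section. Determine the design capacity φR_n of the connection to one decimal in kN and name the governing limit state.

Bolt shear: A_b = π(20)²/4 = 314.16 mm². φR_n = 0.75 × 469 × 314.16 × 10 × 1 = 1105.1 kN.
Bearing (8 mm plate, F_u = 400 MPa): end bolts L_c = 43 − 22/2 = 32, R_n = min(1.2×32×8×400, 2.4×20×8×400) = 122.88 kN/bolt; interior L_c = 73 − 22 = 51, R_n = 153.6 kN/bolt. φR_n = 0.75 × (2×122.88 + 8×153.6) = 1105.9 kN.
Tension yield (gross): A_g = 160×8 = 1280 mm². φR_n = 0.90 × 250 × 1280 = 288.0 kN.
Governing: min(1105.1, 1105.9, 288.0) = 288.0 kN → gross-section yield.

288.0 kN (gross-section yield governs)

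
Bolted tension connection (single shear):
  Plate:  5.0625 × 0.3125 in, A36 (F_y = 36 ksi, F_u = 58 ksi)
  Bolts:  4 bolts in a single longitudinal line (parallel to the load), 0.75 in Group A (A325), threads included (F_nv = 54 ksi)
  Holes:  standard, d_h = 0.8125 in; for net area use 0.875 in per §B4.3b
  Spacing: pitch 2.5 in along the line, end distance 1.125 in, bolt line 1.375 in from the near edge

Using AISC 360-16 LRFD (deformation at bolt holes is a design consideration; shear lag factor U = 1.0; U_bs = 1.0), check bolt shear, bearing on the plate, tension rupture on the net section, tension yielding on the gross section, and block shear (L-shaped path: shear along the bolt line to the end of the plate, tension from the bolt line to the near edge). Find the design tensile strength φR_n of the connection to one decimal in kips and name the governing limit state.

Bolt shear: A_b = π(0.75)²/4 = 0.44179 in². φR_n = 0.75 × 54 × 0.44179 × 4 × 1 = 71.6 kips.
Bearing (0.3125 in plate, F_u = 58 ksi): end bolts L_c = 1.125 − 0.8125/2 = 0.71875, R_n = min(1.2×0.71875×0.3125×58, 2.4×0.75×0.3125×58) = 15.633 kips/bolt; interior L_c = 2.5 − 0.8125 = 1.6875, R_n = 32.625 kips/bolt. φR_n = 0.75 × (1×15.633 + 3×32.625) = 85.1 kips.
Tension rupture (net): A_n = (5.0625 − 1×0.875)×0.3125 = 1.3086 in² (U = 1.0, A_e = A_n). φR_n = 0.75 × 58 × 1.3086 = 56.9 kips.
Tension yield (gross): A_g = 5.0625×0.3125 = 1.582 in². φR_n = 0.90 × 36 × 1.582 = 51.3 kips.
Block shear: shear path 1×[1.125+3×2.5] = 1×8.625 in, A_gv = 2.6953, A_nv = 1×(8.625 − 3.5×0.875)×0.3125 = 1.7383 in²; tension to near edge: (1.375 − 0.5×0.875)×0.3125 = 0.29297 in². R_n = min(0.6×58×1.7383, 0.6×36×2.6953) + 1.0×58×0.29297 = min(60.493, 58.218) + 16.992 = 75.21 kips. φR_n = 0.75 × 75.21 = 56.4 kips.
Governing: min(71.6, 85.1, 56.9, 51.3, 56.4) = 51.3 kips → gross-section yield.

51.3 kips (gross-section yield governs)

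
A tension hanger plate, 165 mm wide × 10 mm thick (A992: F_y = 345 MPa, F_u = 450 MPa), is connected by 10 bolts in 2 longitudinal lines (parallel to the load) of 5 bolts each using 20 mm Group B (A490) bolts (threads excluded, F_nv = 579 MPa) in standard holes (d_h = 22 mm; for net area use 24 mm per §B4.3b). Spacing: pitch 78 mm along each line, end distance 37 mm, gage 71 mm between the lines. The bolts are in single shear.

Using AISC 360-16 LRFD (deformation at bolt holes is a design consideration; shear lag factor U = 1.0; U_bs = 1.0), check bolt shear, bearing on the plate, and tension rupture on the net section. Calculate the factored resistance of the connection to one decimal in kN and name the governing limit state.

394.9 kN (net-section rupture governs)

Bolt shear: A_b = π(20)²/4 = 314.16 mm². φR_n = 0.75 × 579 × 314.16 × 10 × 1 = 1364.2 kN.
Bearing (10 mm plate, F_u = 450 MPa): end bolts L_c = 37 − 22/2 = 26, R_n = min(1.2×26×10×450, 2.4×20×10×450) = 140.4 kN/bolt; interior L_c = 78 − 22 = 56, R_n = 216 kN/bolt. φR_n = 0.75 × (2×140.4 + 8×216) = 1506.6 kN.
Tension rupture (net): A_n = (165 − 2×24)×10 = 1170 mm² (U = 1.0, A_e = A_n). φR_n = 0.75 × 450 × 1170 = 394.9 kN.
Governing: min(1364.2, 1506.6, 394.9) = 394.9 kN → net-section rupture.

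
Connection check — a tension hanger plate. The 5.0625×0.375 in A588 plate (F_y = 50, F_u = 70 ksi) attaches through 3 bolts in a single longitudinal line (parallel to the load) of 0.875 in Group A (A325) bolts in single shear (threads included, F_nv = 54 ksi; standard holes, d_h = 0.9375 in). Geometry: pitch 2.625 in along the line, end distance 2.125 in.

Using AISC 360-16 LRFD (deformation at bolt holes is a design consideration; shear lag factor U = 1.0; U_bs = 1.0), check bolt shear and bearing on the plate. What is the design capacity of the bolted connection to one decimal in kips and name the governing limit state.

73.1 kips (bolt shear governs)

Bolt shear: A_b = π(0.875)²/4 = 0.60132 in². φR_n = 0.75 × 54 × 0.60132 × 3 × 1 = 73.1 kips.
Bearing (0.375 in plate, F_u = 70 ksi): end bolts L_c = 2.125 − 0.9375/2 = 1.65625, R_n = min(1.2×1.65625×0.375×70, 2.4×0.875×0.375×70) = 52.172 kips/bolt; interior L_c = 2.625 − 0.9375 = 1.6875, R_n = 53.156 kips/bolt. φR_n = 0.75 × (1×52.172 + 2×53.156) = 118.9 kips.
Governing: min(73.1, 118.9) = 73.1 kips → bolt shear.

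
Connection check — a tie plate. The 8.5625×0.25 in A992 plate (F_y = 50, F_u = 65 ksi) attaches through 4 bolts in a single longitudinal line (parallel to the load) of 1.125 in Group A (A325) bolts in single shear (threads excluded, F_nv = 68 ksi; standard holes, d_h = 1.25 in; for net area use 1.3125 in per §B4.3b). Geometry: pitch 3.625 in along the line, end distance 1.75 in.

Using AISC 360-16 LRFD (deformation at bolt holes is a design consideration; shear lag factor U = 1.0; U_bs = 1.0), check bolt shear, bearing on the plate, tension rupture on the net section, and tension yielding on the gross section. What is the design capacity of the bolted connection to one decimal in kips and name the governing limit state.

Bolt shear: A_b = π(1.125)²/4 = 0.99402 in². φR_n = 0.75 × 68 × 0.99402 × 4 × 1 = 202.8 kips.
Bearing (0.25 in plate, F_u = 65 ksi): end bolts L_c = 1.75 − 1.25/2 = 1.125, R_n = min(1.2×1.125×0.25×65, 2.4×1.125×0.25×65) = 21.938 kips/bolt; interior L_c = 3.625 − 1.25 = 2.375, R_n = 43.875 kips/bolt. φR_n = 0.75 × (1×21.938 + 3×43.875) = 115.2 kips.
Tension rupture (net): A_n = (8.5625 − 1×1.3125)×0.25 = 1.8125 in² (U = 1.0, A_e = A_n). φR_n = 0.75 × 65 × 1.8125 = 88.4 kips.
Tension yield (gross): A_g = 8.5625×0.25 = 2.1406 in². φR_n = 0.90 × 50 × 2.1406 = 96.3 kips.
Governing: min(202.8, 115.2, 88.4, 96.3) = 88.4 kips → net-section rupture.

88.4 kips (net-section rupture governs)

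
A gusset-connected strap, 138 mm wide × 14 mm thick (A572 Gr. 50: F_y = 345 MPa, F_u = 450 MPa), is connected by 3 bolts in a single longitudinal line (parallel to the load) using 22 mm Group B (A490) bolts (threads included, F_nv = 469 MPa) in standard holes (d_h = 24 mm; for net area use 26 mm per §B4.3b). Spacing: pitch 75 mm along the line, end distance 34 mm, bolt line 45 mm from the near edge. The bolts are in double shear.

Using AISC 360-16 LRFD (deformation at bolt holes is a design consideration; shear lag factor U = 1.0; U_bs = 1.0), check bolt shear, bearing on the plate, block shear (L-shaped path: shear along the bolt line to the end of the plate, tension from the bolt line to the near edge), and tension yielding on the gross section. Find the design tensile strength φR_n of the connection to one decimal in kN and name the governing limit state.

Bolt shear: A_b = π(22)²/4 = 380.13 mm². φR_n = 0.75 × 469 × 380.13 × 3 × 2 = 802.3 kN.
Bearing (14 mm plate, F_u = 450 MPa): end bolts L_c = 34 − 24/2 = 22, R_n = min(1.2×22×14×450, 2.4×22×14×450) = 166.32 kN/bolt; interior L_c = 75 − 24 = 51, R_n = 332.64 kN/bolt. φR_n = 0.75 × (1×166.32 + 2×332.64) = 623.7 kN.
Block shear: shear path 1×[34+2×75] = 1×184 mm, A_gv = 2576, A_nv = 1×(184 − 2.5×26)×14 = 1666 mm²; tension to near edge: (45 − 0.5×26)×14 = 448 mm². R_n = min(0.6×450×1666, 0.6×345×2576) + 1.0×450×448 = min(449.82, 533.23) + 201.6 = 651.42 kN. φR_n = 0.75 × 651.42 = 488.6 kN.
Tension yield (gross): A_g = 138×14 = 1932 mm². φR_n = 0.90 × 345 × 1932 = 599.9 kN.
Governing: min(802.3, 623.7, 488.6, 599.9) = 488.6 kN → block shear.

488.6 kN (block shear governs)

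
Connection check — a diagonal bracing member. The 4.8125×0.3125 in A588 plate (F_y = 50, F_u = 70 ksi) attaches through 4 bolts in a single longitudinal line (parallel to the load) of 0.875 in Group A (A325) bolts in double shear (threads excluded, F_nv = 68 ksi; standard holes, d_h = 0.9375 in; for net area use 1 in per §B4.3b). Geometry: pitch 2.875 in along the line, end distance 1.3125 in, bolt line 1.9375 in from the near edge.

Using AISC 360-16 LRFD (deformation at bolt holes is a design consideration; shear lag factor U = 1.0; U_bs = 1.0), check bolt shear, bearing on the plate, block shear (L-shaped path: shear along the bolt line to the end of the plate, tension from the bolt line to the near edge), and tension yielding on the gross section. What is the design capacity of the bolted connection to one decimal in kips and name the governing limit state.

Bolt shear: A_b = π(0.875)²/4 = 0.60132 in². φR_n = 0.75 × 68 × 0.60132 × 4 × 2 = 245.3 kips.
Bearing (0.3125 in plate, F_u = 70 ksi): end bolts L_c = 1.3125 − 0.9375/2 = 0.84375, R_n = min(1.2×0.84375×0.3125×70, 2.4×0.875×0.3125×70) = 22.148 kips/bolt; interior L_c = 2.875 − 0.9375 = 1.9375, R_n = 45.938 kips/bolt. φR_n = 0.75 × (1×22.148 + 3×45.938) = 120.0 kips.
Block shear: shear path 1×[1.3125+3×2.875] = 1×9.9375 in, A_gv = 3.1055, A_nv = 1×(9.9375 − 3.5×1)×0.3125 = 2.0117 in²; tension to near edge: (1.9375 − 0.5×1)×0.3125 = 0.44922 in². R_n = min(0.6×70×2.0117, 0.6×50×3.1055) + 1.0×70×0.44922 = min(84.491, 93.165) + 31.445 = 115.94 kips. φR_n = 0.75 × 115.94 = 87.0 kips.
Tension yield (gross): A_g = 4.8125×0.3125 = 1.5039 in². φR_n = 0.90 × 50 × 1.5039 = 67.7 kips.
Governing: min(245.3, 120.0, 87.0, 67.7) = 67.7 kips → gross-section yield.

67.7 kips (gross-section yield governs)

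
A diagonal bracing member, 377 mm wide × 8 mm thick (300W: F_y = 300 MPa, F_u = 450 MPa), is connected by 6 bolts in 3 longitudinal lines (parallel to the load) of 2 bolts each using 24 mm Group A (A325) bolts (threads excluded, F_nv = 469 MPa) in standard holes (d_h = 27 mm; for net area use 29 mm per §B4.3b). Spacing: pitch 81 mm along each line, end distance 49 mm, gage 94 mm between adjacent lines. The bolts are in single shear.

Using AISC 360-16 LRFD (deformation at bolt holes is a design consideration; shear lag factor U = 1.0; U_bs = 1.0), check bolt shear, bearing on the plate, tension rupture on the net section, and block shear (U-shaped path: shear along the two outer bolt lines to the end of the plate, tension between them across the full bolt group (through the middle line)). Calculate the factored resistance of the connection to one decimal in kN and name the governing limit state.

631.3 kN (block shear governs)

Bolt shear: A_b = π(24)²/4 = 452.39 mm². φR_n = 0.75 × 469 × 452.39 × 6 × 1 = 954.8 kN.
Bearing (8 mm plate, F_u = 450 MPa): end bolts L_c = 49 − 27/2 = 35.5, R_n = min(1.2×35.5×8×450, 2.4×24×8×450) = 153.36 kN/bolt; interior L_c = 81 − 27 = 54, R_n = 207.36 kN/bolt. φR_n = 0.75 × (3×153.36 + 3×207.36) = 811.6 kN.
Tension rupture (net): A_n = (377 − 3×29)×8 = 2320 mm² (U = 1.0, A_e = A_n). φR_n = 0.75 × 450 × 2320 = 783.0 kN.
Block shear: shear path 2×[49+1×81] = 2×130 mm, A_gv = 2080, A_nv = 2×(130 − 1.5×29)×8 = 1384 mm²; tension across gage: (188 − 2×29)×8 = 1040 mm². R_n = min(0.6×450×1384, 0.6×300×2080) + 1.0×450×1040 = min(373.68, 374.4) + 468 = 841.68 kN. φR_n = 0.75 × 841.68 = 631.3 kN.
Governing: min(954.8, 811.6, 783.0, 631.3) = 631.3 kN → block shear.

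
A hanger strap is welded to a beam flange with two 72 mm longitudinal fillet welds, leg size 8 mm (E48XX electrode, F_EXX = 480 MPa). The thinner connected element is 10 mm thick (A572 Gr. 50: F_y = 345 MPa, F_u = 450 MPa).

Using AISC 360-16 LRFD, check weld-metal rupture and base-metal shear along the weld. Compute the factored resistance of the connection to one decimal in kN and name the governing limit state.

175.9 kN (weld metal governs)

Weld metal: throat = 0.707×8 = 5.656 mm, L = 2×72 = 144 mm. φR_n = 0.75 × 0.6 × 480 × 5.656 × 144 = 175.9 kN.
Base metal shear (10 mm plate): yield φR_n = 1.0×0.6×345×10×144 = 298.1 kN; rupture φR_n = 0.75×0.6×450×10×144 = 291.6 kN; take 291.6 kN (rupture).
Governing: min(175.9, 291.6) = 175.9 kN → weld metal.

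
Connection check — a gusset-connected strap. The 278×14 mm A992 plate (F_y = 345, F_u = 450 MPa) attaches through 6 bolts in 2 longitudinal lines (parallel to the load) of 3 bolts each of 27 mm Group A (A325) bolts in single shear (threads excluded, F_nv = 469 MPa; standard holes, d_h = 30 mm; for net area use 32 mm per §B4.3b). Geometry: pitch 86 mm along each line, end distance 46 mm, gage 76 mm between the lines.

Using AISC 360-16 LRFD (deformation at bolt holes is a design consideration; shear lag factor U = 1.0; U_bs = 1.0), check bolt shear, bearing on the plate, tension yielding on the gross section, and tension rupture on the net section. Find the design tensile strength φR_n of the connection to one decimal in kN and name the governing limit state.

Bolt shear: A_b = π(27)²/4 = 572.56 mm². φR_n = 0.75 × 469 × 572.56 × 6 × 1 = 1208.4 kN.
Bearing (14 mm plate, F_u = 450 MPa): end bolts L_c = 46 − 30/2 = 31, R_n = min(1.2×31×14×450, 2.4×27×14×450) = 234.36 kN/bolt; interior L_c = 86 − 30 = 56, R_n = 408.24 kN/bolt. φR_n = 0.75 × (2×234.36 + 4×408.24) = 1576.3 kN.
Tension yield (gross): A_g = 278×14 = 3892 mm². φR_n = 0.90 × 345 × 3892 = 1208.5 kN.
Tension rupture (net): A_n = (278 − 2×32)×14 = 2996 mm² (U = 1.0, A_e = A_n). φR_n = 0.75 × 450 × 2996 = 1011.2 kN.
Governing: min(1208.4, 1576.3, 1208.5, 1011.2) = 1011.2 kN → net-section rupture.

1011.2 kN (net-section rupture governs)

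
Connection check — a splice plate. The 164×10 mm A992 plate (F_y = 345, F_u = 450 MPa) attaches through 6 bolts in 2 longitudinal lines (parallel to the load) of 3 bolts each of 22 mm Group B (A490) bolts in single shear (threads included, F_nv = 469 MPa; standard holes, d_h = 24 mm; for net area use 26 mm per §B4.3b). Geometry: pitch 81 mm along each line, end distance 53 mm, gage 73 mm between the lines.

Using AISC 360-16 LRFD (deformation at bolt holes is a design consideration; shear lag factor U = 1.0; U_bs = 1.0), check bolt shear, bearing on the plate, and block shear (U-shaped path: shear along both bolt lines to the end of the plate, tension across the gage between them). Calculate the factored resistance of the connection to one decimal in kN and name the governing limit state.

766.1 kN (block shear governs)

Bolt shear: A_b = π(22)²/4 = 380.13 mm². φR_n = 0.75 × 469 × 380.13 × 6 × 1 = 802.3 kN.
Bearing (10 mm plate, F_u = 450 MPa): end bolts L_c = 53 − 24/2 = 41, R_n = min(1.2×41×10×450, 2.4×22×10×450) = 221.4 kN/bolt; interior L_c = 81 − 24 = 57, R_n = 237.6 kN/bolt. φR_n = 0.75 × (2×221.4 + 4×237.6) = 1044.9 kN.
Block shear: shear path 2×[53+2×81] = 2×215 mm, A_gv = 4300, A_nv = 2×(215 − 2.5×26)×10 = 3000 mm²; tension across gage: (73 − 1×26)×10 = 470 mm². R_n = min(0.6×450×3000, 0.6×345×4300) + 1.0×450×470 = min(810, 890.1) + 211.5 = 1021.5 kN. φR_n = 0.75 × 1021.5 = 766.1 kN.
Governing: min(802.3, 1044.9, 766.1) = 766.1 kN → block shear.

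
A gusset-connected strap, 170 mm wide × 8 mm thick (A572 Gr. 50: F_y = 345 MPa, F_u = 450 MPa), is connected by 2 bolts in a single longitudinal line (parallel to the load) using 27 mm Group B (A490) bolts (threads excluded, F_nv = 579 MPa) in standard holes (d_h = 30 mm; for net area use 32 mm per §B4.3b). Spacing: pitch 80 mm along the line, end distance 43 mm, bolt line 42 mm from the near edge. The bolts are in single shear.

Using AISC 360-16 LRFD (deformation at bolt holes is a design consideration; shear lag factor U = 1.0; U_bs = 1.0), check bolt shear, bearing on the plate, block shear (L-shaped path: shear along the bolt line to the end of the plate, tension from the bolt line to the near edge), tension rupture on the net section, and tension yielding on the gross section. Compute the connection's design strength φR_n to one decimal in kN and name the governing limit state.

191.7 kN (block shear governs)

Bolt shear: A_b = π(27)²/4 = 572.56 mm². φR_n = 0.75 × 579 × 572.56 × 2 × 1 = 497.3 kN.
Bearing (8 mm plate, F_u = 450 MPa): end bolts L_c = 43 − 30/2 = 28, R_n = min(1.2×28×8×450, 2.4×27×8×450) = 120.96 kN/bolt; interior L_c = 80 − 30 = 50, R_n = 216 kN/bolt. φR_n = 0.75 × (1×120.96 + 1×216) = 252.7 kN.
Block shear: shear path 1×[43+1×80] = 1×123 mm, A_gv = 984, A_nv = 1×(123 − 1.5×32)×8 = 600 mm²; tension to near edge: (42 − 0.5×32)×8 = 208 mm². R_n = min(0.6×450×600, 0.6×345×984) + 1.0×450×208 = min(162, 203.69) + 93.6 = 255.6 kN. φR_n = 0.75 × 255.6 = 191.7 kN.
Tension rupture (net): A_n = (170 − 1×32)×8 = 1104 mm² (U = 1.0, A_e = A_n). φR_n = 0.75 × 450 × 1104 = 372.6 kN.
Tension yield (gross): A_g = 170×8 = 1360 mm². φR_n = 0.90 × 345 × 1360 = 422.3 kN.
Governing: min(497.3, 252.7, 191.7, 372.6, 422.3) = 191.7 kN → block shear.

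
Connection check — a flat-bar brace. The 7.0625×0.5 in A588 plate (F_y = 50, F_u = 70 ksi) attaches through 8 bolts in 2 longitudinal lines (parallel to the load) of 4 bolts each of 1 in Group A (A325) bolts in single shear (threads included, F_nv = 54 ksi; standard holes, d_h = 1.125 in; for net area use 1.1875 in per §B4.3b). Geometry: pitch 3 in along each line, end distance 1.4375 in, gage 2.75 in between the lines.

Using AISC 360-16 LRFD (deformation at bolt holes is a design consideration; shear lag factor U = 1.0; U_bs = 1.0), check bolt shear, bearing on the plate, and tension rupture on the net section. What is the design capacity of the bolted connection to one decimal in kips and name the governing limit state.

123.0 kips (net-section rupture governs)

Bolt shear: A_b = π(1)²/4 = 0.7854 in². φR_n = 0.75 × 54 × 0.7854 × 8 × 1 = 254.5 kips.
Bearing (0.5 in plate, F_u = 70 ksi): end bolts L_c = 1.4375 − 1.125/2 = 0.875, R_n = min(1.2×0.875×0.5×70, 2.4×1×0.5×70) = 36.75 kips/bolt; interior L_c = 3 − 1.125 = 1.875, R_n = 78.75 kips/bolt. φR_n = 0.75 × (2×36.75 + 6×78.75) = 409.5 kips.
Tension rupture (net): A_n = (7.0625 − 2×1.1875)×0.5 = 2.3438 in² (U = 1.0, A_e = A_n). φR_n = 0.75 × 70 × 2.3438 = 123.0 kips.
Governing: min(254.5, 409.5, 123.0) = 123.0 kips → net-section rupture.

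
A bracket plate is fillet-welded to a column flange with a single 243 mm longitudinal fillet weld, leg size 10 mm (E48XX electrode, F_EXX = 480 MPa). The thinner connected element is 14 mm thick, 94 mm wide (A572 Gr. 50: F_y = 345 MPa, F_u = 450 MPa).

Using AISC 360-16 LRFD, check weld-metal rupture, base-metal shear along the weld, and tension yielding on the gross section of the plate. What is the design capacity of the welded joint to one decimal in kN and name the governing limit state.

Weld metal: throat = 0.707×10 = 7.07 mm, L = 243 mm. φR_n = 0.75 × 0.6 × 480 × 7.07 × 243 = 371.1 kN.
Base metal shear (14 mm plate): yield φR_n = 1.0×0.6×345×14×243 = 704.2 kN; rupture φR_n = 0.75×0.6×450×14×243 = 688.9 kN; take 688.9 kN (rupture).
Tension yield (gross): A_g = 94×14 = 1316 mm². φR_n = 0.90 × 345 × 1316 = 408.6 kN.
Governing: min(371.1, 688.9, 408.6) = 371.1 kN → weld metal.

371.1 kN (weld metal governs)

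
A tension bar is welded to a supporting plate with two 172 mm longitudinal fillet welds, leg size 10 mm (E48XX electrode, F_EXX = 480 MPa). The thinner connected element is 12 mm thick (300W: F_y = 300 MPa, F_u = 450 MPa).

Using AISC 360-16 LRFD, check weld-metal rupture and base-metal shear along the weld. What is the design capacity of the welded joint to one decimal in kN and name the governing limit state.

525.3 kN (weld metal governs)

Weld metal: throat = 0.707×10 = 7.07 mm, L = 2×172 = 344 mm. φR_n = 0.75 × 0.6 × 480 × 7.07 × 344 = 525.3 kN.
Base metal shear (12 mm plate): yield φR_n = 1.0×0.6×300×12×344 = 743.0 kN; rupture φR_n = 0.75×0.6×450×12×344 = 835.9 kN; take 743.0 kN (yield).
Governing: min(525.3, 743.0) = 525.3 kN → weld metal.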